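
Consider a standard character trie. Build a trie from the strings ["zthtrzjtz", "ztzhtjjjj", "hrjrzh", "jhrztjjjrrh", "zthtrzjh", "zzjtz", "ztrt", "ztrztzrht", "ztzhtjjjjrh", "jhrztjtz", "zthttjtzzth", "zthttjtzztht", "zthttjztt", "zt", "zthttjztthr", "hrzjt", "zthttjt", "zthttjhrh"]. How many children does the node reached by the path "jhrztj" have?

2

Walk "jhrztj" from the root, arriving at one node.
Distinct next characters after "jhrztj": j, t.
That node has 2 child edges.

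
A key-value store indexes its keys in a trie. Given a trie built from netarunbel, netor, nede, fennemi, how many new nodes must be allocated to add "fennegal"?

The longest prefix of "fennegal" already in the trie is "fenne" (length 5).
Each of the 3 remaining characters creates one node.

3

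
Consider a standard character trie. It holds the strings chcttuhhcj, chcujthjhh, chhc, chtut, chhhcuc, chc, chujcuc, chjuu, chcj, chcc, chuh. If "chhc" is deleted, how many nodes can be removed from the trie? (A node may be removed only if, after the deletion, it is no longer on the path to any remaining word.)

1

A node on "chhc"'s path can go only if nothing else ends at it or branches off below it.
The suffix "c" (1 node) is used only by "chhc"; the node for "chh" still has the child "h", so pruning stops there.
Nodes removed: 1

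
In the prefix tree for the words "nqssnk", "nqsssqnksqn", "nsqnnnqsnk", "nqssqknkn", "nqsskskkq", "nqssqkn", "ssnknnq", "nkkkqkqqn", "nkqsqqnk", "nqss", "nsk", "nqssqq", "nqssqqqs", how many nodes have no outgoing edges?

10

Leaves are exactly the stored words that no other stored word extends.
Those words: "nkkkqkqqn", "nkqsqqnk", "nqsskskkq", "nqssnk", "nqssqknkn", "nqssqqqs", "nqsssqnksqn", "nsk", "nsqnnnqsnk", "ssnknnq"
Leaf count: 10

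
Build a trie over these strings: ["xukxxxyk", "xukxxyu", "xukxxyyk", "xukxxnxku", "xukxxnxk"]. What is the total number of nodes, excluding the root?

16

For each word, the new-node count is its length minus the longest prefix already in the trie:
  "xukxxxyk" → 8 new (x, u, k, x, x, x, y, k)
  "xukxxyu" → prefix "xukxx" already present; 2 new (y, u)
  "xukxxyyk" → prefix "xukxxy" already present; 2 new (y, k)
  "xukxxnxku" → prefix "xukxx" already present; 4 new (n, x, k, u)
  "xukxxnxk" → prefix "xukxxnxk" already present; 0 new (none)
Total nodes = 8 + 2 + 2 + 4 + 0 = 16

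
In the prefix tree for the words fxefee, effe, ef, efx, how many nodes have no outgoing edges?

A leaf is a node with no children — equivalently, the end of a word that is not a proper prefix of any other stored word.
Those words: "effe", "efx", "fxefee"
Leaf count: 3

3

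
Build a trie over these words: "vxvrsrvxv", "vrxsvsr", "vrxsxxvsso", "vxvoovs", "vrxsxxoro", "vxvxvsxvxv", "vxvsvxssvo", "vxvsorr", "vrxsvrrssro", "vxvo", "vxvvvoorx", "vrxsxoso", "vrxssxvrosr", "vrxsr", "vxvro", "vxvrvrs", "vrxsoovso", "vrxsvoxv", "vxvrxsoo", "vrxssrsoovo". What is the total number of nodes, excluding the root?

90

Insert word by word; a character creates a node only if that edge doesn't already exist:
  "vxvrsrvxv" → 9 new (v, x, v, r, s, r, v, x, v)
  "vrxsvsr" → prefix "v" already present; 6 new (r, x, s, v, s, r)
  "vrxsxxvsso" → prefix "vrxs" already present; 6 new (x, x, v, s, s, o)
  "vxvoovs" → prefix "vxv" already present; 4 new (o, o, v, s)
  "vrxsxxoro" → prefix "vrxsxx" already present; 3 new (o, r, o)
  "vxvxvsxvxv" → prefix "vxv" already present; 7 new (x, v, s, x, v, x, v)
  "vxvsvxssvo" → prefix "vxv" already present; 7 new (s, v, x, s, s, v, o)
  "vxvsorr" → prefix "vxvs" already present; 3 new (o, r, r)
  "vrxsvrrssro" → prefix "vrxsv" already present; 6 new (r, r, s, s, r, o)
  "vxvo" → prefix "vxvo" already present; 0 new (none)
  "vxvvvoorx" → prefix "vxv" already present; 6 new (v, v, o, o, r, x)
  "vrxsxoso" → prefix "vrxsx" already present; 3 new (o, s, o)
  "vrxssxvrosr" → prefix "vrxs" already present; 7 new (s, x, v, r, o, s, r)
  "vrxsr" → prefix "vrxs" already present; 1 new (r)
  "vxvro" → prefix "vxvr" already present; 1 new (o)
  "vxvrvrs" → prefix "vxvr" already present; 3 new (v, r, s)
  "vrxsoovso" → prefix "vrxs" already present; 5 new (o, o, v, s, o)
  "vrxsvoxv" → prefix "vrxsv" already present; 3 new (o, x, v)
  "vxvrxsoo" → prefix "vxvr" already present; 4 new (x, s, o, o)
  "vrxssrsoovo" → prefix "vrxss" already present; 6 new (r, s, o, o, v, o)
Total nodes = 9 + 6 + 6 + 4 + 3 + 7 + 7 + 3 + 6 + 0 + 6 + 3 + 7 + 1 + 1 + 3 + 5 + 3 + 4 + 6 = 90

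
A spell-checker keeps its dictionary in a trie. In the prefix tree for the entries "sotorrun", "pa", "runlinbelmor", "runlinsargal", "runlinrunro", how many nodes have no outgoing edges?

Leaves are exactly the stored words that no other stored word extends.
Those words: "pa", "runlinbelmor", "runlinrunro", "runlinsargal", "sotorrun"
Leaf count: 5

5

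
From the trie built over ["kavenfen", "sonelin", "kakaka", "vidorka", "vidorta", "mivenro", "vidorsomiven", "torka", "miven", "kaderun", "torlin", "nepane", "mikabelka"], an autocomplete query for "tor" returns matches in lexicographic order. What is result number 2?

torlin

Words with prefix "tor", in lexicographic order: "torka", "torlin"
Position 2: torlin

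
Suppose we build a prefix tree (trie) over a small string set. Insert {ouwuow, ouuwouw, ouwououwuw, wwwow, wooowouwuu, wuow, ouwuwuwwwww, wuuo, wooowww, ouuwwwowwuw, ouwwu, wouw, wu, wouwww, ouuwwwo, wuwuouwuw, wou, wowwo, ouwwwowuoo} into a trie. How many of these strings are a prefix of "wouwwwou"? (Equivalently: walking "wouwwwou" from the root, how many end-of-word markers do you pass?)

3

Check each prefix of "wouwwwou" against the stored set — each match is an end-marker on the path.
Prefixes of the query that are stored words: "wou", "wouw", "wouwww"
Count: 3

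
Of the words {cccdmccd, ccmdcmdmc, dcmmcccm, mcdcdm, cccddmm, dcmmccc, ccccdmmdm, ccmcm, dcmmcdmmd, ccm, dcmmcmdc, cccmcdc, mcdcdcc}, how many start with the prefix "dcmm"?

4

Walk to "dcmm"; the words in its subtree are exactly those with that prefix.
Matches: "dcmmccc", "dcmmcccm", "dcmmcdmmd", "dcmmcmdc"
Count: 4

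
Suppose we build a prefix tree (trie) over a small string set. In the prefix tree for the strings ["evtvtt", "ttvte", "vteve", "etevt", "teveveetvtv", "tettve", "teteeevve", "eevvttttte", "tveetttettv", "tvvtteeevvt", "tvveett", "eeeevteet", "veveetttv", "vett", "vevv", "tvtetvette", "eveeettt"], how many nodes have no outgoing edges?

Leaves are exactly the stored words that no other stored word extends.
Those words: "eeeevteet", "eevvttttte", "etevt", "eveeettt", "evtvtt", "teteeevve", "tettve", "teveveetvtv", "ttvte", "tveetttettv", "tvtetvette", "tvveett", "tvvtteeevvt", "vett", "veveetttv", "vevv", "vteve"
Leaf count: 17

17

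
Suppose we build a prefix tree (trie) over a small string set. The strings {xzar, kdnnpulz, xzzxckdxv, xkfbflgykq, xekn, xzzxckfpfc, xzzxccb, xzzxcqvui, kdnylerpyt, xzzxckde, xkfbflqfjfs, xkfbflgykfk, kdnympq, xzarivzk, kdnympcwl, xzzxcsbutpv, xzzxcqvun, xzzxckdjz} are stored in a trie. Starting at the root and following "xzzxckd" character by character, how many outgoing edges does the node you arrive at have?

3

The children of the "xzzxckd" node are the distinct next characters among strings starting with "xzzxckd".
Characters that immediately follow "xzzxckd" among the stored strings: {e, j, x}.
That node has 3 child edges.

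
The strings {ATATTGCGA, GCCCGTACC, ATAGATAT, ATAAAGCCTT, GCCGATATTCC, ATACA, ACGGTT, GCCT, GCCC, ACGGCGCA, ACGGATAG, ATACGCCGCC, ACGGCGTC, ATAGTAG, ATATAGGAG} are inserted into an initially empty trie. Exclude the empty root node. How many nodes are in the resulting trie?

For each word, the new-node count is its length minus the longest prefix already in the trie:
  "ATATTGCGA" → 9 new (A, T, A, T, T, G, C, G, A)
  "GCCCGTACC" → 9 new (G, C, C, C, G, T, A, C, C)
  "ATAGATAT" → prefix "ATA" already present; 5 new (G, A, T, A, T)
  "ATAAAGCCTT" → prefix "ATA" already present; 7 new (A, A, G, C, C, T, T)
  "GCCGATATTCC" → prefix "GCC" already present; 8 new (G, A, T, A, T, T, C, C)
  "ATACA" → prefix "ATA" already present; 2 new (C, A)
  "ACGGTT" → prefix "A" already present; 5 new (C, G, G, T, T)
  "GCCT" → prefix "GCC" already present; 1 new (T)
  "GCCC" → prefix "GCCC" already present; 0 new (none)
  "ACGGCGCA" → prefix "ACGG" already present; 4 new (C, G, C, A)
  "ACGGATAG" → prefix "ACGG" already present; 4 new (A, T, A, G)
  "ATACGCCGCC" → prefix "ATAC" already present; 6 new (G, C, C, G, C, C)
  "ACGGCGTC" → prefix "ACGGCG" already present; 2 new (T, C)
  "ATAGTAG" → prefix "ATAG" already present; 3 new (T, A, G)
  "ATATAGGAG" → prefix "ATAT" already present; 5 new (A, G, G, A, G)
Total nodes = 9 + 9 + 5 + 7 + 8 + 2 + 5 + 1 + 0 + 4 + 4 + 6 + 2 + 3 + 5 = 70

70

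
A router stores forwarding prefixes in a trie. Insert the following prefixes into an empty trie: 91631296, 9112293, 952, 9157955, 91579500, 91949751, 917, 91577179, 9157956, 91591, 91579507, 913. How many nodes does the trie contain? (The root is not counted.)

Insert word by word; a character creates a node only if that edge doesn't already exist:
  "91631296" → 8 new (9, 1, 6, 3, 1, 2, 9, 6)
  "9112293" → prefix "91" already present; 5 new (1, 2, 2, 9, 3)
  "952" → prefix "9" already present; 2 new (5, 2)
  "9157955" → prefix "91" already present; 5 new (5, 7, 9, 5, 5)
  "91579500" → prefix "915795" already present; 2 new (0, 0)
  "91949751" → prefix "91" already present; 6 new (9, 4, 9, 7, 5, 1)
  "917" → prefix "91" already present; 1 new (7)
  "91577179" → prefix "9157" already present; 4 new (7, 1, 7, 9)
  "9157956" → prefix "915795" already present; 1 new (6)
  "91591" → prefix "915" already present; 2 new (9, 1)
  "91579507" → prefix "9157950" already present; 1 new (7)
  "913" → prefix "91" already present; 1 new (3)
Total nodes = 8 + 5 + 2 + 5 + 2 + 6 + 1 + 4 + 1 + 2 + 1 + 1 = 38

38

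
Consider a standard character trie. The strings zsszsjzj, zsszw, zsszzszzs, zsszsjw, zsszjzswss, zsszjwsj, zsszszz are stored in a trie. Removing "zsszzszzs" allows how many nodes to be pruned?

5

Walk "zsszzszzs" from the leaf back toward the root, removing each node that no remaining word uses.
The suffix "zszzs" (5 nodes) is used only by "zsszzszzs"; the node for "zssz" still has the child "s", so pruning stops there.
Nodes removed: 5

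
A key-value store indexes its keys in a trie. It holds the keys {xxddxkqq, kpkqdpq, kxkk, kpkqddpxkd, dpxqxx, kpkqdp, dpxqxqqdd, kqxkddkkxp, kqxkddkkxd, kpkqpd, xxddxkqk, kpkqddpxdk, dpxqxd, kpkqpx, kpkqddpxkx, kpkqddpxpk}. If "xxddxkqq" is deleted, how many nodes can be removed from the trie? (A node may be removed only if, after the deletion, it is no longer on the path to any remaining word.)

1

Walk "xxddxkqq" from the leaf back toward the root, removing each node that no remaining word uses.
The suffix "q" (1 node) is used only by "xxddxkqq"; the node for "xxddxkq" still has the child "k", so pruning stops there.
Nodes removed: 1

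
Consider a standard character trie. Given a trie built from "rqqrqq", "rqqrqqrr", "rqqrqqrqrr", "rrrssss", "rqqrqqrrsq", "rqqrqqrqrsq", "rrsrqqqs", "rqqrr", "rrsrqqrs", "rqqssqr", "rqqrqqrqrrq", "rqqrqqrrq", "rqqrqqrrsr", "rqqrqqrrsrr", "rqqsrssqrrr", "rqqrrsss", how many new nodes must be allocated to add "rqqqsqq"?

Walking "rqqqsqq" from the root, the first 3 characters ("rqq") follow existing edges; "q" is the first miss.
New nodes needed: |"rqqqsqq"| − 3 = 7 − 3 = 4.

4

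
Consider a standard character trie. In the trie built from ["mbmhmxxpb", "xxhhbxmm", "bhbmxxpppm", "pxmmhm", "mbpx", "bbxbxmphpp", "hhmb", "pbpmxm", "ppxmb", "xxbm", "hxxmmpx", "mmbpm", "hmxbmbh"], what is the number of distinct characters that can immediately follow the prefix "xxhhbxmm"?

Follow the path "xxhhbxmm" to its node, then look at its outgoing edges.
No stored string extends past "xxhhbxmm".
That node has 0 child edges.

0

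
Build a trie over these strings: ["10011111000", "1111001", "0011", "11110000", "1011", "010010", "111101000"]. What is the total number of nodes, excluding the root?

Trace insertions, counting only characters that open a new branch:
  "10011111000" → 11 new (1, 0, 0, 1, 1, 1, 1, 1, 0, 0, 0)
  "1111001" → prefix "1" already present; 6 new (1, 1, 1, 0, 0, 1)
  "0011" → 4 new (0, 0, 1, 1)
  "11110000" → prefix "111100" already present; 2 new (0, 0)
  "1011" → prefix "10" already present; 2 new (1, 1)
  "010010" → prefix "0" already present; 5 new (1, 0, 0, 1, 0)
  "111101000" → prefix "11110" already present; 4 new (1, 0, 0, 0)
Total nodes = 11 + 6 + 4 + 2 + 2 + 5 + 4 = 34

34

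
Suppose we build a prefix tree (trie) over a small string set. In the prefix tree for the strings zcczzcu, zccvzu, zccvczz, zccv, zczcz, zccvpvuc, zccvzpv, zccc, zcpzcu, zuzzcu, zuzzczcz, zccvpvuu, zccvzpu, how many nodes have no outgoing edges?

12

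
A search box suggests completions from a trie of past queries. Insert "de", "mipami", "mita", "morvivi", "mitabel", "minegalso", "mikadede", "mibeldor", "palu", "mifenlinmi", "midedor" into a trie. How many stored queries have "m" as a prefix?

Filter for entries beginning with "m":
Matches: "mibeldor", "midedor", "mifenlinmi", "mikadede", "minegalso", "mipami", "mita", "mitabel", "morvivi"
Count: 9

9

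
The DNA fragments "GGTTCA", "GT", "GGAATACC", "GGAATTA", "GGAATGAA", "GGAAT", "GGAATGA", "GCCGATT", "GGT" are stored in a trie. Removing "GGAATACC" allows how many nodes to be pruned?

3

After clearing the end-marker at "GGAATACC", prune upward until reaching a node still needed by another word.
The suffix "ACC" (3 nodes) is used only by "GGAATACC"; the node for "GGAAT" still has the child "T", so pruning stops there.
Nodes removed: 3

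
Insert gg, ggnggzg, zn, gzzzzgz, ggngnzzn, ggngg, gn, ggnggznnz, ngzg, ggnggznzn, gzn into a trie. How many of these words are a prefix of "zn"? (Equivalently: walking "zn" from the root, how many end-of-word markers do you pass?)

1

Traverse "zn" character by character; count nodes along the way that are marked as word ends.
Prefixes of the query that are stored words: "zn"
Count: 1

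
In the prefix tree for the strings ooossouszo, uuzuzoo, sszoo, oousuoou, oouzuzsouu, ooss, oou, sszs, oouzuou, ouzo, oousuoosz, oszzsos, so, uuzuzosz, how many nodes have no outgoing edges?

13

A leaf is a node with no children — equivalently, the end of a word that is not a proper prefix of any other stored word.
Those words: "ooossouszo", "ooss", "oousuoosz", "oousuoou", "oouzuou", "oouzuzsouu", "oszzsos", "ouzo", "so", "sszoo", "sszs", "uuzuzoo", "uuzuzosz"
Leaf count: 13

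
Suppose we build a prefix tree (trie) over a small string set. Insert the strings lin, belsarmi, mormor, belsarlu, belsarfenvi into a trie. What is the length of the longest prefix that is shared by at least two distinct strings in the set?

6

Equivalently: take the maximum, over all pairs, of their longest common prefix length.
e.g. "belsarfenvi" and "belsarlu" share the prefix "belsar" of length 6; no pair shares a longer one.
Longest shared-prefix length: 6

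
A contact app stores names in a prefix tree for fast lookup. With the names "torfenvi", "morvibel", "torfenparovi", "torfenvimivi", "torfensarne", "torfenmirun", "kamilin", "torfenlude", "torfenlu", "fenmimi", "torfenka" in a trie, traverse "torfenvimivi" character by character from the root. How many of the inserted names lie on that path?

Traverse "torfenvimivi" character by character; count nodes along the way that are marked as word ends.
Prefixes of the query that are stored words: "torfenvi", "torfenvimivi"
Count: 2

2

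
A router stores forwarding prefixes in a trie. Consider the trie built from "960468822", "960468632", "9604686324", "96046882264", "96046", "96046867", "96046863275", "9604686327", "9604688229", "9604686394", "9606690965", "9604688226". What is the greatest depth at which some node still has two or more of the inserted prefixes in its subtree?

Look for the deepest trie node that still has at least two words in its subtree.
"9604686327" and "96046863275" agree on "9604686327" (10 characters) before diverging; nothing deeper is shared.
Longest shared-prefix length: 10

10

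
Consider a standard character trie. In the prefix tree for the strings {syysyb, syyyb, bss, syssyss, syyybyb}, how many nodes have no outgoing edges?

Leaves are exactly the stored words that no other stored word extends.
Those words: "bss", "syssyss", "syysyb", "syyybyb"
Leaf count: 4

4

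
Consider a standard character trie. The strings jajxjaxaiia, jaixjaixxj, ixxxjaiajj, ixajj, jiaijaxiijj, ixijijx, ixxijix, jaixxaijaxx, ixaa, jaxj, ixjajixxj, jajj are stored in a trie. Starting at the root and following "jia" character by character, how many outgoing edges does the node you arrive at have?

1

The children of the "jia" node are the distinct next characters among strings starting with "jia".
Characters that immediately follow "jia" among the stored strings: {i}.
That node has 1 child edge.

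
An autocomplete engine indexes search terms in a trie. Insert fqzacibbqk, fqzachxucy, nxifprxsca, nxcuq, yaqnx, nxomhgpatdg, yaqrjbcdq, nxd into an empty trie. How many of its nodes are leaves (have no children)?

A leaf is a node with no children — equivalently, the end of a word that is not a proper prefix of any other stored word.
Those words: "fqzachxucy", "fqzacibbqk", "nxcuq", "nxd", "nxifprxsca", "nxomhgpatdg", "yaqnx", "yaqrjbcdq"
Leaf count: 8

8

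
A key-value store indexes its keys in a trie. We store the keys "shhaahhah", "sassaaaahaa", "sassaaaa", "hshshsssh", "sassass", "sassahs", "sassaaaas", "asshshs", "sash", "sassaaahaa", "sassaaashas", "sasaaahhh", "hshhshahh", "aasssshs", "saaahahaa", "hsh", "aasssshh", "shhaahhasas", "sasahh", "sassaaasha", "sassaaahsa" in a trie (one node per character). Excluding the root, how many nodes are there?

82

Trace insertions, counting only characters that open a new branch:
  "shhaahhah" → 9 new (s, h, h, a, a, h, h, a, h)
  "sassaaaahaa" → prefix "s" already present; 10 new (a, s, s, a, a, a, a, h, a, a)
  "sassaaaa" → prefix "sassaaaa" already present; 0 new (none)
  "hshshsssh" → 9 new (h, s, h, s, h, s, s, s, h)
  "sassass" → prefix "sassa" already present; 2 new (s, s)
  "sassahs" → prefix "sassa" already present; 2 new (h, s)
  "sassaaaas" → prefix "sassaaaa" already present; 1 new (s)
  "asshshs" → 7 new (a, s, s, h, s, h, s)
  "sash" → prefix "sas" already present; 1 new (h)
  "sassaaahaa" → prefix "sassaaa" already present; 3 new (h, a, a)
  "sassaaashas" → prefix "sassaaa" already present; 4 new (s, h, a, s)
  "sasaaahhh" → prefix "sas" already present; 6 new (a, a, a, h, h, h)
  "hshhshahh" → prefix "hsh" already present; 6 new (h, s, h, a, h, h)
  "aasssshs" → prefix "a" already present; 7 new (a, s, s, s, s, h, s)
  "saaahahaa" → prefix "sa" already present; 7 new (a, a, h, a, h, a, a)
  "hsh" → prefix "hsh" already present; 0 new (none)
  "aasssshh" → prefix "aassssh" already present; 1 new (h)
  "shhaahhasas" → prefix "shhaahha" already present; 3 new (s, a, s)
  "sasahh" → prefix "sasa" already present; 2 new (h, h)
  "sassaaasha" → prefix "sassaaasha" already present; 0 new (none)
  "sassaaahsa" → prefix "sassaaah" already present; 2 new (s, a)
Total nodes = 9 + 10 + 0 + 9 + 2 + 2 + 1 + 7 + 1 + 3 + 4 + 6 + 6 + 7 + 7 + 0 + 1 + 3 + 2 + 0 + 2 = 82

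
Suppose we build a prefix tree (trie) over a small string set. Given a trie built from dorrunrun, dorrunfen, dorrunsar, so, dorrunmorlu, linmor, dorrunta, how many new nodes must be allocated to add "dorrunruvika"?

Walking "dorrunruvika" from the root, the first 8 characters ("dorrunru") follow existing edges; "v" is the first miss.
So 12 − 8 = 4 new nodes.

4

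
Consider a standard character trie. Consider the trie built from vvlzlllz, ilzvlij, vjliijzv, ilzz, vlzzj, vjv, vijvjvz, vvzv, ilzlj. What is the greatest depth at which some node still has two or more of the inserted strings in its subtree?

Look for the deepest trie node that still has at least two words in its subtree.
"ilzlj" and "ilzvlij" agree on "ilz" (3 characters) before diverging; nothing deeper is shared.
Longest shared-prefix length: 3

3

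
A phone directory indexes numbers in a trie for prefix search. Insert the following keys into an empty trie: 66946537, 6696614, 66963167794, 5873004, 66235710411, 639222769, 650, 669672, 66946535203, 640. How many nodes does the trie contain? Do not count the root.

53

Insert word by word; a character creates a node only if that edge doesn't already exist:
  "66946537" → 8 new (6, 6, 9, 4, 6, 5, 3, 7)
  "6696614" → prefix "669" already present; 4 new (6, 6, 1, 4)
  "66963167794" → prefix "6696" already present; 7 new (3, 1, 6, 7, 7, 9, 4)
  "5873004" → 7 new (5, 8, 7, 3, 0, 0, 4)
  "66235710411" → prefix "66" already present; 9 new (2, 3, 5, 7, 1, 0, 4, 1, 1)
  "639222769" → prefix "6" already present; 8 new (3, 9, 2, 2, 2, 7, 6, 9)
  "650" → prefix "6" already present; 2 new (5, 0)
  "669672" → prefix "6696" already present; 2 new (7, 2)
  "66946535203" → prefix "6694653" already present; 4 new (5, 2, 0, 3)
  "640" → prefix "6" already present; 2 new (4, 0)
Total nodes = 8 + 4 + 7 + 7 + 9 + 8 + 2 + 2 + 4 + 2 = 53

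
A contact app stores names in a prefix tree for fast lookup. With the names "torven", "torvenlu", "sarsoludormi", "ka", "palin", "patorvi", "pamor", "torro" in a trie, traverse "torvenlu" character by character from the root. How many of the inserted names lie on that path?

Traverse "torvenlu" character by character; count nodes along the way that are marked as word ends.
Prefixes of the query that are stored words: "torven", "torvenlu"
Count: 2

2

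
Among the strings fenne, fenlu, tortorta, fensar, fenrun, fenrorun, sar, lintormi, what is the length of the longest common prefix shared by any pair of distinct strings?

4

The deepest shared node is where two words last agree before diverging.
"fenrorun" and "fenrun" agree on "fenr" (4 characters) before diverging; nothing deeper is shared.
Longest shared-prefix length: 4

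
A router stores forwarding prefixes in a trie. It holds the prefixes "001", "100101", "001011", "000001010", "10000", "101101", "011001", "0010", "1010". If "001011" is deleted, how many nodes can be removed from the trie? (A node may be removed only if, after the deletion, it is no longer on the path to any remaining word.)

2

After clearing the end-marker at "001011", prune upward until reaching a node still needed by another word.
The suffix "11" (2 nodes) is used only by "001011"; "0010" is itself a stored word, so pruning stops there.
Nodes removed: 2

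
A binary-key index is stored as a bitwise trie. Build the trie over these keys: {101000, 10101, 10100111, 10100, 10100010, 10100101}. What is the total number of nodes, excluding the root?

Trie structure (* marks end of a word):
(root)
└─ 1
   └─ 0
      └─ 1
         └─ 0
            ├─ 0 *
            │  ├─ 0 *
            │  │  └─ 1
            │  │     └─ 0 *
            │  └─ 1
            │     ├─ 0
            │     │  └─ 1 *
            │     └─ 1
            │        └─ 1 *
            └─ 1 *
Counting every labelled node above: 14.

14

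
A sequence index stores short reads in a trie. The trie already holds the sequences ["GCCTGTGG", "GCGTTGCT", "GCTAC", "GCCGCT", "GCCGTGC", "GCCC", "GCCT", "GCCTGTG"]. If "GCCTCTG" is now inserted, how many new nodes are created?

The longest prefix of "GCCTCTG" already in the trie is "GCCT" (length 4).
So 7 − 4 = 3 new nodes.

3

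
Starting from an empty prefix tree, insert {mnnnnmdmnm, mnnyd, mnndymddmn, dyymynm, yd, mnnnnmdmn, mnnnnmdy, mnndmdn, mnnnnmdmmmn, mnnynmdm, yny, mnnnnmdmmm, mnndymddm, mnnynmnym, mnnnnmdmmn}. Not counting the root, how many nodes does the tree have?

Count nodes per top-level branch (shared prefixes stored once):
  'd'-branch (dyymynm): 7 nodes
  'm'-branch (mnndmdn, mnndymddm, mnndymddmn, mnnnnmdmmm, mnnnnmdmmmn, mnnnnmdmmn, mnnnnmdmn, mnnnnmdmnm, mnnnnmdy, mnnyd, mnnynmdm, mnnynmnym): 34 nodes
  'y'-branch (yd, yny): 4 nodes
Sum: 45

45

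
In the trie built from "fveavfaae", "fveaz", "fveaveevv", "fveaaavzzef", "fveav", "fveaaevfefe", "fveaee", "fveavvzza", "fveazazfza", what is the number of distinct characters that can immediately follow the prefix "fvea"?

The children of the "fvea" node are the distinct next characters among strings starting with "fvea".
Distinct next characters after "fvea": a, e, v, z.
That node has 4 child edges.

4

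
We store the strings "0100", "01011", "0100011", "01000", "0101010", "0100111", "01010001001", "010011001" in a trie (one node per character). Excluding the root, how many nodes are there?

24

Trie structure (* marks end of a word):
(root)
└─ 0
   └─ 1
      └─ 0
         ├─ 0 *
         │  ├─ 0 *
         │  │  └─ 1
         │  │     └─ 1 *
         │  └─ 1
         │     └─ 1
         │        ├─ 0
         │        │  └─ 0
         │        │     └─ 1 *
         │        └─ 1 *
         └─ 1
            ├─ 0
            │  ├─ 0
            │  │  └─ 0
            │  │     └─ 1
            │  │        └─ 0
            │  │           └─ 0
            │  │              └─ 1 *
            │  └─ 1
            │     └─ 0 *
            └─ 1 *
Counting every labelled node above: 24.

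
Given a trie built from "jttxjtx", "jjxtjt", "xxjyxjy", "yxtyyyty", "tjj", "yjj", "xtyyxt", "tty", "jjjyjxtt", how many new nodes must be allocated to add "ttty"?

Walking "ttty" from the root, the first 2 characters ("tt") follow existing edges; "t" is the first miss.
So 4 − 2 = 2 new nodes.

2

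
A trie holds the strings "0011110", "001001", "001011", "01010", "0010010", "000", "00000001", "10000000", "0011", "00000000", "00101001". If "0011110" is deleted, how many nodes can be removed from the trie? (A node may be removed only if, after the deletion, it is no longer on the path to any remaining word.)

After clearing the end-marker at "0011110", prune upward until reaching a node still needed by another word.
The suffix "110" (3 nodes) is used only by "0011110"; "0011" is itself a stored word, so pruning stops there.
Nodes removed: 3

3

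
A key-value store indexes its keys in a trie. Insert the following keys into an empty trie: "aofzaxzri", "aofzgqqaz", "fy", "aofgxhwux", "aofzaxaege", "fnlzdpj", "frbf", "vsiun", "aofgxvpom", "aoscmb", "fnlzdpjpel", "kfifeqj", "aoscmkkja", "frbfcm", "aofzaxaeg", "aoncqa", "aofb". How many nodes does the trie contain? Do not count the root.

69

Insert word by word; a character creates a node only if that edge doesn't already exist:
  "aofzaxzri" → 9 new (a, o, f, z, a, x, z, r, i)
  "aofzgqqaz" → prefix "aofz" already present; 5 new (g, q, q, a, z)
  "fy" → 2 new (f, y)
  "aofgxhwux" → prefix "aof" already present; 6 new (g, x, h, w, u, x)
  "aofzaxaege" → prefix "aofzax" already present; 4 new (a, e, g, e)
  "fnlzdpj" → prefix "f" already present; 6 new (n, l, z, d, p, j)
  "frbf" → prefix "f" already present; 3 new (r, b, f)
  "vsiun" → 5 new (v, s, i, u, n)
  "aofgxvpom" → prefix "aofgx" already present; 4 new (v, p, o, m)
  "aoscmb" → prefix "ao" already present; 4 new (s, c, m, b)
  "fnlzdpjpel" → prefix "fnlzdpj" already present; 3 new (p, e, l)
  "kfifeqj" → 7 new (k, f, i, f, e, q, j)
  "aoscmkkja" → prefix "aoscm" already present; 4 new (k, k, j, a)
  "frbfcm" → prefix "frbf" already present; 2 new (c, m)
  "aofzaxaeg" → prefix "aofzaxaeg" already present; 0 new (none)
  "aoncqa" → prefix "ao" already present; 4 new (n, c, q, a)
  "aofb" → prefix "aof" already present; 1 new (b)
Total nodes = 9 + 5 + 2 + 6 + 4 + 6 + 3 + 5 + 4 + 4 + 3 + 7 + 4 + 2 + 0 + 4 + 1 = 69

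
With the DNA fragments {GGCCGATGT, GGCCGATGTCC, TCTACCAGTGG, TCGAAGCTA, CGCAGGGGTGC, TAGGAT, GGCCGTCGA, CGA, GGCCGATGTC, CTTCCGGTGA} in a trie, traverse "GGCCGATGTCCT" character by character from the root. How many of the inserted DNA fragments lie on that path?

Walk "GGCCGATGTCCT" from the root; an end-of-word marker is hit whenever a stored word is a prefix of "GGCCGATGTCCT".
Prefixes of the query that are stored words: "GGCCGATGT", "GGCCGATGTC", "GGCCGATGTCC"
Count: 3

3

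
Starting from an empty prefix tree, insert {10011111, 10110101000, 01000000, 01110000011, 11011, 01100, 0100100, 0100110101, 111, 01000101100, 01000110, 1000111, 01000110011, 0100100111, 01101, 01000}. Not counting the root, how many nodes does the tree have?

68

Insert word by word; a character creates a node only if that edge doesn't already exist:
  "10011111" → 8 new (1, 0, 0, 1, 1, 1, 1, 1)
  "10110101000" → prefix "10" already present; 9 new (1, 1, 0, 1, 0, 1, 0, 0, 0)
  "01000000" → 8 new (0, 1, 0, 0, 0, 0, 0, 0)
  "01110000011" → prefix "01" already present; 9 new (1, 1, 0, 0, 0, 0, 0, 1, 1)
  "11011" → prefix "1" already present; 4 new (1, 0, 1, 1)
  "01100" → prefix "011" already present; 2 new (0, 0)
  "0100100" → prefix "0100" already present; 3 new (1, 0, 0)
  "0100110101" → prefix "01001" already present; 5 new (1, 0, 1, 0, 1)
  "111" → prefix "11" already present; 1 new (1)
  "01000101100" → prefix "01000" already present; 6 new (1, 0, 1, 1, 0, 0)
  "01000110" → prefix "010001" already present; 2 new (1, 0)
  "1000111" → prefix "100" already present; 4 new (0, 1, 1, 1)
  "01000110011" → prefix "01000110" already present; 3 new (0, 1, 1)
  "0100100111" → prefix "0100100" already present; 3 new (1, 1, 1)
  "01101" → prefix "0110" already present; 1 new (1)
  "01000" → prefix "01000" already present; 0 new (none)
Total nodes = 8 + 9 + 8 + 9 + 4 + 2 + 3 + 5 + 1 + 6 + 2 + 4 + 3 + 3 + 1 + 0 = 68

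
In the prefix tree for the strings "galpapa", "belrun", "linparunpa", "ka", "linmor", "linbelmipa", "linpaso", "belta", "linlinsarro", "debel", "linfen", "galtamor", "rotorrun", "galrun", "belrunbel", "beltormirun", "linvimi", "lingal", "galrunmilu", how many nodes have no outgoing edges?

A leaf is a node with no children — equivalently, the end of a word that is not a proper prefix of any other stored word.
Those words: "belrunbel", "belta", "beltormirun", "debel", "galpapa", "galrunmilu", "galtamor", "ka", "linbelmipa", "linfen", "lingal", "linlinsarro", "linmor", "linparunpa", "linpaso", "linvimi", "rotorrun"
Leaf count: 17

17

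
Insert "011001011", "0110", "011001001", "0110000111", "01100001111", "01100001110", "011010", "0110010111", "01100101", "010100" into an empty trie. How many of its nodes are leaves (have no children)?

6

Leaves are exactly the stored words that no other stored word extends.
Those words: "010100", "01100001110", "01100001111", "011001001", "0110010111", "011010"
Leaf count: 6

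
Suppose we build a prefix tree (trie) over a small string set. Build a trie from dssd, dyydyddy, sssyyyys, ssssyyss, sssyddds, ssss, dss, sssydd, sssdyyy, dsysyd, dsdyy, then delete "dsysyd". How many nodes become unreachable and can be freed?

A node on "dsysyd"'s path can go only if nothing else ends at it or branches off below it.
The suffix "ysyd" (4 nodes) is used only by "dsysyd"; the node for "ds" still has the child "s", so pruning stops there.
Nodes removed: 4

4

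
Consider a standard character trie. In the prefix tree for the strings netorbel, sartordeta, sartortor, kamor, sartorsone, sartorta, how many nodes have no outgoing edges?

A leaf is a node with no children — equivalently, the end of a word that is not a proper prefix of any other stored word.
Those words: "kamor", "netorbel", "sartordeta", "sartorsone", "sartorta", "sartortor"
Leaf count: 6

6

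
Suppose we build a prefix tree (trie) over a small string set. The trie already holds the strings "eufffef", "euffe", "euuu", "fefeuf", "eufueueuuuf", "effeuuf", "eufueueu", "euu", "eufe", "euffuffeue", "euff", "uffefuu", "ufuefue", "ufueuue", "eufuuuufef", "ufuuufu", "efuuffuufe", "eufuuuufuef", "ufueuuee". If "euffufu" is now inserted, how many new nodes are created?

The longest prefix of "euffufu" already in the trie is "euffuf" (length 6).
Each of the 1 remaining characters creates one node.

1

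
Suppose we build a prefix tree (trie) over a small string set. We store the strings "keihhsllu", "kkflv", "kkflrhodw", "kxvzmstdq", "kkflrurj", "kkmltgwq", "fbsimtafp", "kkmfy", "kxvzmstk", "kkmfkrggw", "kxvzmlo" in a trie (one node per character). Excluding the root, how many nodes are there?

Trace insertions, counting only characters that open a new branch:
  "keihhsllu" → 9 new (k, e, i, h, h, s, l, l, u)
  "kkflv" → prefix "k" already present; 4 new (k, f, l, v)
  "kkflrhodw" → prefix "kkfl" already present; 5 new (r, h, o, d, w)
  "kxvzmstdq" → prefix "k" already present; 8 new (x, v, z, m, s, t, d, q)
  "kkflrurj" → prefix "kkflr" already present; 3 new (u, r, j)
  "kkmltgwq" → prefix "kk" already present; 6 new (m, l, t, g, w, q)
  "fbsimtafp" → 9 new (f, b, s, i, m, t, a, f, p)
  "kkmfy" → prefix "kkm" already present; 2 new (f, y)
  "kxvzmstk" → prefix "kxvzmst" already present; 1 new (k)
  "kkmfkrggw" → prefix "kkmf" already present; 5 new (k, r, g, g, w)
  "kxvzmlo" → prefix "kxvzm" already present; 2 new (l, o)
Total nodes = 9 + 4 + 5 + 8 + 3 + 6 + 9 + 2 + 1 + 5 + 2 = 54

54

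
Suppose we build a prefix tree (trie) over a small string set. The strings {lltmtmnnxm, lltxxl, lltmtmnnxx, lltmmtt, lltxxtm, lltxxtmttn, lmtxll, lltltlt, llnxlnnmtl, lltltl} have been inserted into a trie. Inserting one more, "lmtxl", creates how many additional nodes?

"lmtxl" is already a full path in the trie; only an end-marker is added.
No new nodes are needed: 0.

0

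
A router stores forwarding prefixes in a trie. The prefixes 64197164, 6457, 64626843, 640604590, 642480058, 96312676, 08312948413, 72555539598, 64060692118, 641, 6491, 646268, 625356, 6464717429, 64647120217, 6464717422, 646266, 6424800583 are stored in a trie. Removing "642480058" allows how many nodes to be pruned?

0

After clearing the end-marker at "642480058", prune upward until reaching a node still needed by another word.
Every node on "642480058" is still needed (e.g. by "6424800583"), so nothing is freed.
Nodes removed: 0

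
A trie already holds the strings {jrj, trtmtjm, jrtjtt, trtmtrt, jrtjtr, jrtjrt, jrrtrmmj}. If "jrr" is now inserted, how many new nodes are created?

0

"jrr" is already a full path in the trie; only an end-marker is added.
No new nodes are needed: 0.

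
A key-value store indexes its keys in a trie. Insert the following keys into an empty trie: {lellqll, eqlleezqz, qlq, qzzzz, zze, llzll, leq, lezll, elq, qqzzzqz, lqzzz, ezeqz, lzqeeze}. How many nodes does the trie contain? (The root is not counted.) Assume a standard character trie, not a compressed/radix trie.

56

For each word, the new-node count is its length minus the longest prefix already in the trie:
  "lellqll" → 7 new (l, e, l, l, q, l, l)
  "eqlleezqz" → 9 new (e, q, l, l, e, e, z, q, z)
  "qlq" → 3 new (q, l, q)
  "qzzzz" → prefix "q" already present; 4 new (z, z, z, z)
  "zze" → 3 new (z, z, e)
  "llzll" → prefix "l" already present; 4 new (l, z, l, l)
  "leq" → prefix "le" already present; 1 new (q)
  "lezll" → prefix "le" already present; 3 new (z, l, l)
  "elq" → prefix "e" already present; 2 new (l, q)
  "qqzzzqz" → prefix "q" already present; 6 new (q, z, z, z, q, z)
  "lqzzz" → prefix "l" already present; 4 new (q, z, z, z)
  "ezeqz" → prefix "e" already present; 4 new (z, e, q, z)
  "lzqeeze" → prefix "l" already present; 6 new (z, q, e, e, z, e)
Total nodes = 7 + 9 + 3 + 4 + 3 + 4 + 1 + 3 + 2 + 6 + 4 + 4 + 6 = 56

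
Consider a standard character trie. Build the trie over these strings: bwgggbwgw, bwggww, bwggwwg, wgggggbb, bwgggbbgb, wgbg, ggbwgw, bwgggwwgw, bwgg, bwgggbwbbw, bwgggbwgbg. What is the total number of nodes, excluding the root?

40

Trie structure (* marks end of a word):
(root)
├─ b
│  └─ w
│     └─ g
│        └─ g *
│           ├─ g
│           │  ├─ b
│           │  │  ├─ b
│           │  │  │  └─ g
│           │  │  │     └─ b *
│           │  │  └─ w
│           │  │     ├─ b
│           │  │     │  └─ b
│           │  │     │     └─ w *
│           │  │     └─ g
│           │  │        ├─ b
│           │  │        │  └─ g *
│           │  │        └─ w *
│           │  └─ w
│           │     └─ w
│           │        └─ g
│           │           └─ w *
│           └─ w
│              └─ w *
│                 └─ g *
├─ g
│  └─ g
│     └─ b
│        └─ w
│           └─ g
│              └─ w *
└─ w
   └─ g
      ├─ b
      │  └─ g *
      └─ g
         └─ g
            └─ g
               └─ g
                  └─ b
                     └─ b *
Counting every labelled node above: 40.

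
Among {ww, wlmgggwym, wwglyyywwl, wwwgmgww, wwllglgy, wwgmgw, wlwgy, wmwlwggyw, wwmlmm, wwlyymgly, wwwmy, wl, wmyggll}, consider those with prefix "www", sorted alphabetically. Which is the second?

wwwmy

Words with prefix "www", in lexicographic order: "wwwgmgww", "wwwmy"
The 2nd is wwwmy.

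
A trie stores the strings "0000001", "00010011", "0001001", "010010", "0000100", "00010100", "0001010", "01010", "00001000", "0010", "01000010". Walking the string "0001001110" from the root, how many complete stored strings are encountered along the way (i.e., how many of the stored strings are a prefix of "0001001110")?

Traverse "0001001110" character by character; count nodes along the way that are marked as word ends.
Prefixes of the query that are stored words: "0001001", "00010011"
Count: 2

2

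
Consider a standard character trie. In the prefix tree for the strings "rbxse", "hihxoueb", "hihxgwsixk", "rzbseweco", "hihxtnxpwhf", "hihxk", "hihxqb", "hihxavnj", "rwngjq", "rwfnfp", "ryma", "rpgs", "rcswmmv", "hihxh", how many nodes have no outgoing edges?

14

A leaf is a node with no children — equivalently, the end of a word that is not a proper prefix of any other stored word.
Those words: "hihxavnj", "hihxgwsixk", "hihxh", "hihxk", "hihxoueb", "hihxqb", "hihxtnxpwhf", "rbxse", "rcswmmv", "rpgs", "rwfnfp", "rwngjq", "ryma", "rzbseweco"
Leaf count: 14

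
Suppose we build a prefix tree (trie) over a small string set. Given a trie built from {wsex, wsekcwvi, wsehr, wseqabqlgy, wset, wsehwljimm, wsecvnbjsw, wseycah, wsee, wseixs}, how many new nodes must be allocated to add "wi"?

1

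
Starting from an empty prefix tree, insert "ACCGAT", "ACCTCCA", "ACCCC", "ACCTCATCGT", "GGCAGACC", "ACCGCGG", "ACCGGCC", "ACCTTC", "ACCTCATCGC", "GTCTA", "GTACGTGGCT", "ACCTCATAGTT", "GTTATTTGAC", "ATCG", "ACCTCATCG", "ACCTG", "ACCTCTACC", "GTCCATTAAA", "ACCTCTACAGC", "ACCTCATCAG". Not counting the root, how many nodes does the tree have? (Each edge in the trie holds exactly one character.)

78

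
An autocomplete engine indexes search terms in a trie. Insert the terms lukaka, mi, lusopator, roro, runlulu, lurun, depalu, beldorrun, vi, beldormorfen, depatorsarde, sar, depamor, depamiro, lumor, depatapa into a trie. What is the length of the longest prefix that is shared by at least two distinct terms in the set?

6

Equivalently: take the maximum, over all pairs, of their longest common prefix length.
e.g. "beldormorfen" and "beldorrun" share the prefix "beldor" of length 6; no pair shares a longer one.
Longest shared-prefix length: 6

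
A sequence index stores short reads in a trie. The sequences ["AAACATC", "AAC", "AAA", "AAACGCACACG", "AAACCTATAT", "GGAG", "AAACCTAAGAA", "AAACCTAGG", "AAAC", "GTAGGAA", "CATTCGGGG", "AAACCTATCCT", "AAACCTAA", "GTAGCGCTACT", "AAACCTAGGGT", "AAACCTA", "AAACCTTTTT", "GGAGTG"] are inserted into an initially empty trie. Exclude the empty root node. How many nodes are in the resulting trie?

Insert word by word; a character creates a node only if that edge doesn't already exist:
  "AAACATC" → 7 new (A, A, A, C, A, T, C)
  "AAC" → prefix "AA" already present; 1 new (C)
  "AAA" → prefix "AAA" already present; 0 new (none)
  "AAACGCACACG" → prefix "AAAC" already present; 7 new (G, C, A, C, A, C, G)
  "AAACCTATAT" → prefix "AAAC" already present; 6 new (C, T, A, T, A, T)
  "GGAG" → 4 new (G, G, A, G)
  "AAACCTAAGAA" → prefix "AAACCTA" already present; 4 new (A, G, A, A)
  "AAACCTAGG" → prefix "AAACCTA" already present; 2 new (G, G)
  "AAAC" → prefix "AAAC" already present; 0 new (none)
  "GTAGGAA" → prefix "G" already present; 6 new (T, A, G, G, A, A)
  "CATTCGGGG" → 9 new (C, A, T, T, C, G, G, G, G)
  "AAACCTATCCT" → prefix "AAACCTAT" already present; 3 new (C, C, T)
  "AAACCTAA" → prefix "AAACCTAA" already present; 0 new (none)
  "GTAGCGCTACT" → prefix "GTAG" already present; 7 new (C, G, C, T, A, C, T)
  "AAACCTAGGGT" → prefix "AAACCTAGG" already present; 2 new (G, T)
  "AAACCTA" → prefix "AAACCTA" already present; 0 new (none)
  "AAACCTTTTT" → prefix "AAACCT" already present; 4 new (T, T, T, T)
  "GGAGTG" → prefix "GGAG" already present; 2 new (T, G)
Total nodes = 7 + 1 + 0 + 7 + 6 + 4 + 4 + 2 + 0 + 6 + 9 + 3 + 0 + 7 + 2 + 0 + 4 + 2 = 64

64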